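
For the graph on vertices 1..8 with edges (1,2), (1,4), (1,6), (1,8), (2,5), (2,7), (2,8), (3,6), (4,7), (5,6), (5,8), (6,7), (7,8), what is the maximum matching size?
4 (matching: (1,8), (2,5), (3,6), (4,7); upper bound floor(n/2) = floor(8/2) = 4)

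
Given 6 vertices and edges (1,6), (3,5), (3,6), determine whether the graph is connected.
No, it has 3 components: {1, 3, 5, 6}, {2}, {4}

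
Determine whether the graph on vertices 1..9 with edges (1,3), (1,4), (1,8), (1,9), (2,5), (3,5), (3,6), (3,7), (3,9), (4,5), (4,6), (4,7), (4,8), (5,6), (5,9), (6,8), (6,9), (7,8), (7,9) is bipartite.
No (odd cycle of length 3: 8 -> 1 -> 4 -> 8)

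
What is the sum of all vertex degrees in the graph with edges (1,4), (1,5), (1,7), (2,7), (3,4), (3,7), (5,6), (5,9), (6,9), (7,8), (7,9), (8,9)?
24 (handshake: sum of degrees = 2|E| = 2 x 12 = 24)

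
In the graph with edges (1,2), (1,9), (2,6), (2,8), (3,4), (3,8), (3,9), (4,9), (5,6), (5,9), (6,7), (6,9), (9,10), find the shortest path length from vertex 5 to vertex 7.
2 (path: 5 -> 6 -> 7, 2 edges)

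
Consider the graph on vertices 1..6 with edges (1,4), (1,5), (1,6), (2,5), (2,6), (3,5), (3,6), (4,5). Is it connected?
Yes (BFS from 1 visits [1, 4, 5, 6, 2, 3] — all 6 vertices reached)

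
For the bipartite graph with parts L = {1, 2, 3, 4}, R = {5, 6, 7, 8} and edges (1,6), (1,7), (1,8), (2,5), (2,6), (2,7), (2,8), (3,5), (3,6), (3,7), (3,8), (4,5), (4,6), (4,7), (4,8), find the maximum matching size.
4 (matching: (1,8), (2,7), (3,6), (4,5); upper bound min(|L|,|R|) = min(4,4) = 4)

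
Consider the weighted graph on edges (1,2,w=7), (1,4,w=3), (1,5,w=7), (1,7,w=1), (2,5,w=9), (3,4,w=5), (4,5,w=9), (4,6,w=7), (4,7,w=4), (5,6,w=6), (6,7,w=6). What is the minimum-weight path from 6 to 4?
7 (path: 6 -> 4; weights 7 = 7)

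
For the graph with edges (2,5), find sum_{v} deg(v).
2 (handshake: sum of degrees = 2|E| = 2 x 1 = 2)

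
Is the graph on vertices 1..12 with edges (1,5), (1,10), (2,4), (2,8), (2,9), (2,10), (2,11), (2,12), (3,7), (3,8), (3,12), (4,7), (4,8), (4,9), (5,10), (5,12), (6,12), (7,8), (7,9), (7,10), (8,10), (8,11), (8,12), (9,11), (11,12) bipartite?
No (odd cycle of length 3: 10 -> 1 -> 5 -> 10)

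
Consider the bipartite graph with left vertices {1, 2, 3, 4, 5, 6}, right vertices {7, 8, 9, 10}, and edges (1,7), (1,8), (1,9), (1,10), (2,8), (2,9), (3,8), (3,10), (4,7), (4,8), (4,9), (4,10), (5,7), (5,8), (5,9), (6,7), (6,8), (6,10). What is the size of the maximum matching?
4 (matching: (1,10), (2,9), (3,8), (4,7); upper bound min(|L|,|R|) = min(6,4) = 4)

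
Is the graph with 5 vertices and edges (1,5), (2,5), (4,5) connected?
No, it has 2 components: {1, 2, 4, 5}, {3}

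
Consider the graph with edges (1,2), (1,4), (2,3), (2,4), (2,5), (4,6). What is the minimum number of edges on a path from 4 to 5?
2 (path: 4 -> 2 -> 5, 2 edges)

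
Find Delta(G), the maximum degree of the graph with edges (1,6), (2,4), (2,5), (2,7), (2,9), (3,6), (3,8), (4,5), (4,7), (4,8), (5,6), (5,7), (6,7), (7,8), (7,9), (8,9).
6 (attained at vertex 7)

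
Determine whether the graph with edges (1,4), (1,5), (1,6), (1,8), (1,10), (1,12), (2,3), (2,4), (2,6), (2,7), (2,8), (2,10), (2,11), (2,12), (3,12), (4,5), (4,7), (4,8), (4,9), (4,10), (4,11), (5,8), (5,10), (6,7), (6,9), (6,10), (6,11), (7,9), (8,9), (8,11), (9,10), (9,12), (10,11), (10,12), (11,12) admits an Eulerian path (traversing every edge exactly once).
Yes — and in fact it has an Eulerian circuit (the graph is connected and all 12 vertices have even degree)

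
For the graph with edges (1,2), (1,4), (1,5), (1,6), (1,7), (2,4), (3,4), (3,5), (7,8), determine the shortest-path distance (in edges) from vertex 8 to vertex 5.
3 (path: 8 -> 7 -> 1 -> 5, 3 edges)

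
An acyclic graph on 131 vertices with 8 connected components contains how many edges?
123 (Each of the 8 component trees on V_i vertices has V_i - 1 edges; summing gives V - C = 131 - 8 = 123)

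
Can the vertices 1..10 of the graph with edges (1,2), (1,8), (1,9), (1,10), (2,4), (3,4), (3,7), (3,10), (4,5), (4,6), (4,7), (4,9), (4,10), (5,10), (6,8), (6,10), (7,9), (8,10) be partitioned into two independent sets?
No (odd cycle of length 3: 10 -> 1 -> 8 -> 10)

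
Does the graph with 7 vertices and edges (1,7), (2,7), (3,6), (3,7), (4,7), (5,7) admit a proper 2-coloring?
Yes. Partition: {1, 2, 3, 4, 5}, {6, 7}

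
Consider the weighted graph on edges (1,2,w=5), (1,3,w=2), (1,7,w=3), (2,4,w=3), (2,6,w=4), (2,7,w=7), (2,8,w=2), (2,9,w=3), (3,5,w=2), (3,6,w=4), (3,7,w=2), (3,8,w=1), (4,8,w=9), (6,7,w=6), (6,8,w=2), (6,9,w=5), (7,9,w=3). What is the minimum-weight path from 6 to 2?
4 (path: 6 -> 2; weights 4 = 4)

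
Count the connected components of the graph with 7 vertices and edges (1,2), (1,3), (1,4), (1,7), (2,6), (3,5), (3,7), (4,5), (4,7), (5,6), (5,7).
1 (components: {1, 2, 3, 4, 5, 6, 7})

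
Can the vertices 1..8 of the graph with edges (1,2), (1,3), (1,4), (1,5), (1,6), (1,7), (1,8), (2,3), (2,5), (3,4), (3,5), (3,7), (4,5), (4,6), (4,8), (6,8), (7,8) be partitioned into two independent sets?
No (odd cycle of length 3: 4 -> 1 -> 5 -> 4)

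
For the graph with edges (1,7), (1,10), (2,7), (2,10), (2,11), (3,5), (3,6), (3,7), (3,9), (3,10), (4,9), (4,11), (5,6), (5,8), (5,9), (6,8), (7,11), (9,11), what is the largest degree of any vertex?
5 (attained at vertex 3)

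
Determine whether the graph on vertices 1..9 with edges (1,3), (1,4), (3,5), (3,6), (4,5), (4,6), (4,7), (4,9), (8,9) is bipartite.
Yes. Partition: {1, 2, 5, 6, 7, 9}, {3, 4, 8}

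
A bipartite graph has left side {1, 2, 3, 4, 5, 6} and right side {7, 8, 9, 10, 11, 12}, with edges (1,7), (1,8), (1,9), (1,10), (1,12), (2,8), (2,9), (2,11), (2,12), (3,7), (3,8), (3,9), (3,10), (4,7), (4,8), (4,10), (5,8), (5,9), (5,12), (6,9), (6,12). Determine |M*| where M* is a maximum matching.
6 (matching: (1,12), (2,11), (3,10), (4,7), (5,8), (6,9); upper bound min(|L|,|R|) = min(6,6) = 6)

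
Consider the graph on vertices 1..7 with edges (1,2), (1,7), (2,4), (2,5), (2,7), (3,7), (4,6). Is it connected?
Yes (BFS from 1 visits [1, 2, 7, 4, 5, 3, 6] — all 7 vertices reached)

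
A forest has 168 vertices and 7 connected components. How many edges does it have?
161 (Each of the 7 component trees on V_i vertices has V_i - 1 edges; summing gives V - C = 168 - 7 = 161)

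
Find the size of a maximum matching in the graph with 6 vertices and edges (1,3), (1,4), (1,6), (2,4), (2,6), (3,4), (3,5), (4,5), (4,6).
3 (matching: (1,6), (2,4), (3,5); upper bound floor(n/2) = floor(6/2) = 3)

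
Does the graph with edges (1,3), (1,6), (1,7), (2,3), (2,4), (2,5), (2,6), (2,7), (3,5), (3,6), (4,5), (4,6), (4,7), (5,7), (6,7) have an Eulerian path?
No (4 vertices have odd degree: {1, 2, 6, 7}; Eulerian path requires 0 or 2)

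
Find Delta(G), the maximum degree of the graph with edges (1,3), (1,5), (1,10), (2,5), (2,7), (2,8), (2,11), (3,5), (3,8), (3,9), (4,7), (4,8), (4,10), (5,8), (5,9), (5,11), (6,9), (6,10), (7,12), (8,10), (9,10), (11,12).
6 (attained at vertex 5)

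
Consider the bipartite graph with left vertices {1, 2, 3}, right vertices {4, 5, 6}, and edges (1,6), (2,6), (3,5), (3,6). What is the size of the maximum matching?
2 (matching: (1,6), (3,5); upper bound min(|L|,|R|) = min(3,3) = 3)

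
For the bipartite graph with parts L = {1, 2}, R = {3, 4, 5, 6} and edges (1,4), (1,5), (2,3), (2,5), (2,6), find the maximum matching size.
2 (matching: (1,5), (2,6); upper bound min(|L|,|R|) = min(2,4) = 2)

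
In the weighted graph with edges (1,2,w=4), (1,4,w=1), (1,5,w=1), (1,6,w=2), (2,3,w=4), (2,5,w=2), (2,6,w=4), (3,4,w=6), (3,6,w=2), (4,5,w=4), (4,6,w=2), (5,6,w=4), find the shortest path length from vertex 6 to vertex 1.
2 (path: 6 -> 1; weights 2 = 2)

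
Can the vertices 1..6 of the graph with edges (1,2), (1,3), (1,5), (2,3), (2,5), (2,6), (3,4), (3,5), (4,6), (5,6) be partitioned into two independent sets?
No (odd cycle of length 3: 3 -> 1 -> 2 -> 3)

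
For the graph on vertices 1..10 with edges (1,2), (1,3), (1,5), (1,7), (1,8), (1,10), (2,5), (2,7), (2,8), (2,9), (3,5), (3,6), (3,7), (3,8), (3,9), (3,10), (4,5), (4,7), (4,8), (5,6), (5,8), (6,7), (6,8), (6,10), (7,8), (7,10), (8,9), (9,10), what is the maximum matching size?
5 (matching: (1,5), (2,9), (3,6), (4,8), (7,10); upper bound floor(n/2) = floor(10/2) = 5)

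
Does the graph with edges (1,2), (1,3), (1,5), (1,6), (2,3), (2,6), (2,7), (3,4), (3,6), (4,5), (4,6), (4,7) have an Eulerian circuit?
Yes (the graph is connected and all 7 vertices have even degree)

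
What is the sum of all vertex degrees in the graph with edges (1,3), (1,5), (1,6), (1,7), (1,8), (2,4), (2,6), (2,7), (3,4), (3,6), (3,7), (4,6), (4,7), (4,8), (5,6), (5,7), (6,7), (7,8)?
36 (handshake: sum of degrees = 2|E| = 2 x 18 = 36)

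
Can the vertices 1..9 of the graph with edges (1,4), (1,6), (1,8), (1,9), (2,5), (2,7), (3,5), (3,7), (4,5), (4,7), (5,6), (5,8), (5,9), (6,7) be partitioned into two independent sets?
Yes. Partition: {1, 5, 7}, {2, 3, 4, 6, 8, 9}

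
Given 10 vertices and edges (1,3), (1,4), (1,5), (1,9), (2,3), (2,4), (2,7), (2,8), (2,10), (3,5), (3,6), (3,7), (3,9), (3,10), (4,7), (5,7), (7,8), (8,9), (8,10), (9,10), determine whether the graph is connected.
Yes (BFS from 1 visits [1, 3, 4, 5, 9, 2, 6, 7, 10, 8] — all 10 vertices reached)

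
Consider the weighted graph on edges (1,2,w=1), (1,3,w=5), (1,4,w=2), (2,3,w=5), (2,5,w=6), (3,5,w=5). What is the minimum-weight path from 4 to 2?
3 (path: 4 -> 1 -> 2; weights 2 + 1 = 3)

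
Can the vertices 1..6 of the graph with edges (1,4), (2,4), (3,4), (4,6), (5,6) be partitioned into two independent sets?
Yes. Partition: {1, 2, 3, 6}, {4, 5}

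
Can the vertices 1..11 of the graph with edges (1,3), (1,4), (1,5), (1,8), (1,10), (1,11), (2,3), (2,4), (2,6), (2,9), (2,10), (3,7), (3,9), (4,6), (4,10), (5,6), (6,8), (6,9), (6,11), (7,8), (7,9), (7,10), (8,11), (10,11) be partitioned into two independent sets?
No (odd cycle of length 3: 10 -> 1 -> 11 -> 10)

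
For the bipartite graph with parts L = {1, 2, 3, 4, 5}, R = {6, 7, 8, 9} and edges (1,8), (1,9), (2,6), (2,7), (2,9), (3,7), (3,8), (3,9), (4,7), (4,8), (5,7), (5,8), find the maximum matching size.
4 (matching: (1,9), (2,6), (3,8), (4,7); upper bound min(|L|,|R|) = min(5,4) = 4)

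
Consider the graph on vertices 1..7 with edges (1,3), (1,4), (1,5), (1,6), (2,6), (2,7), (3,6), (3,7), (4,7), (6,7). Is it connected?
Yes (BFS from 1 visits [1, 3, 4, 5, 6, 7, 2] — all 7 vertices reached)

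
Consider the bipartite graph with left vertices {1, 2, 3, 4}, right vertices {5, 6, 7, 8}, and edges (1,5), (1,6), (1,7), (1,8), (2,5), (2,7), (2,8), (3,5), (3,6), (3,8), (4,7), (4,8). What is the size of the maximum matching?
4 (matching: (1,8), (2,5), (3,6), (4,7); upper bound min(|L|,|R|) = min(4,4) = 4)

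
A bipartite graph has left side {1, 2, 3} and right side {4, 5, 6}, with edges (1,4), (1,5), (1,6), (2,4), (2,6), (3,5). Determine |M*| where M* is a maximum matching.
3 (matching: (1,6), (2,4), (3,5); upper bound min(|L|,|R|) = min(3,3) = 3)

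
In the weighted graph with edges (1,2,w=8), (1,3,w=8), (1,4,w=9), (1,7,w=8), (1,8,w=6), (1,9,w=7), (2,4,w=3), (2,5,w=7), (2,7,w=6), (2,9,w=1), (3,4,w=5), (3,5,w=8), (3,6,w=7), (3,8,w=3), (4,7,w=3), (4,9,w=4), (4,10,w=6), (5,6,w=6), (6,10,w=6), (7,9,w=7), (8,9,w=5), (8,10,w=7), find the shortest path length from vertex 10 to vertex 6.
6 (path: 10 -> 6; weights 6 = 6)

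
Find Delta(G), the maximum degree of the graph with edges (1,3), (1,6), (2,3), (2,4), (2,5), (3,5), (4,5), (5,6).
4 (attained at vertex 5)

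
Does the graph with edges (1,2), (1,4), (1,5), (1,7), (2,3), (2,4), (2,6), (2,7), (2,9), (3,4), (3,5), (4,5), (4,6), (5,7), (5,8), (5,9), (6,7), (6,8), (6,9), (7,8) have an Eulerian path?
No (6 vertices have odd degree: {3, 4, 6, 7, 8, 9}; Eulerian path requires 0 or 2)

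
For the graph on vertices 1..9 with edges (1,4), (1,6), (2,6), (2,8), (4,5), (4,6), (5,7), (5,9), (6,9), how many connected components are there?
2 (components: {1, 2, 4, 5, 6, 7, 8, 9}, {3})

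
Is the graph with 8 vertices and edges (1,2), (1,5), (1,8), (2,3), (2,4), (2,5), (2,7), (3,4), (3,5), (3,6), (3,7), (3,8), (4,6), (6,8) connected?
Yes (BFS from 1 visits [1, 2, 5, 8, 3, 4, 7, 6] — all 8 vertices reached)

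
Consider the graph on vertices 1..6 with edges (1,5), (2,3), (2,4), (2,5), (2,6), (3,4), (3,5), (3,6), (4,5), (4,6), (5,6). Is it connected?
Yes (BFS from 1 visits [1, 5, 2, 3, 4, 6] — all 6 vertices reached)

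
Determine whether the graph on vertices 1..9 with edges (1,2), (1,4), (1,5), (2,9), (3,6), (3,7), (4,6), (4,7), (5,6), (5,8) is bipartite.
Yes. Partition: {1, 6, 7, 8, 9}, {2, 3, 4, 5}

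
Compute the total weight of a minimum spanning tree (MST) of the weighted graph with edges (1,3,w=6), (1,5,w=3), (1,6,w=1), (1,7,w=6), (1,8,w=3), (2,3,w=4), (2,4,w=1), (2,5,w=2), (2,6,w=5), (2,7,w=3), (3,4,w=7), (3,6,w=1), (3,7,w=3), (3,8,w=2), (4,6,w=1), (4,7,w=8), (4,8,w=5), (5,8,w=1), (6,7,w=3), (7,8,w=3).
10 (MST edges: (1,6,w=1), (2,4,w=1), (2,5,w=2), (2,7,w=3), (3,6,w=1), (4,6,w=1), (5,8,w=1); sum of weights 1 + 1 + 2 + 3 + 1 + 1 + 1 = 10)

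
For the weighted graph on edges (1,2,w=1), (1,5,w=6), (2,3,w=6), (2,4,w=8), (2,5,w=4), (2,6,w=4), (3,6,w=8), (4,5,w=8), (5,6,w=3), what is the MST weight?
22 (MST edges: (1,2,w=1), (2,3,w=6), (2,4,w=8), (2,5,w=4), (5,6,w=3); sum of weights 1 + 6 + 8 + 4 + 3 = 22)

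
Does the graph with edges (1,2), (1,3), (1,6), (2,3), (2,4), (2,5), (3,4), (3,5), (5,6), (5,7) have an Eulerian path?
Yes (the graph is connected and exactly 2 vertices have odd degree: {1, 7}; any Eulerian path must start and end at those)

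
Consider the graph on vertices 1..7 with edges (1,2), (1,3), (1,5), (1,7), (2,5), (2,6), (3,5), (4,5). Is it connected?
Yes (BFS from 1 visits [1, 2, 3, 5, 7, 6, 4] — all 7 vertices reached)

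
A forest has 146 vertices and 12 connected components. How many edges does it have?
134 (Each of the 12 component trees on V_i vertices has V_i - 1 edges; summing gives V - C = 146 - 12 = 134)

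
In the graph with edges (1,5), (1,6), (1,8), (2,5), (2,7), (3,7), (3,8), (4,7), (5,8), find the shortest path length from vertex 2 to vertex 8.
2 (path: 2 -> 5 -> 8, 2 edges)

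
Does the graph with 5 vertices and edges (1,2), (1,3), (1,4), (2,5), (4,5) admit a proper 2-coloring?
Yes. Partition: {1, 5}, {2, 3, 4}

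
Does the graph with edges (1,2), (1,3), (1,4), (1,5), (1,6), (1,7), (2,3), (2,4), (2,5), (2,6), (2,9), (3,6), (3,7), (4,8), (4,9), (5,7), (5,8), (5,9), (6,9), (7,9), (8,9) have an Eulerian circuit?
No (2 vertices have odd degree: {5, 8}; Eulerian circuit requires 0)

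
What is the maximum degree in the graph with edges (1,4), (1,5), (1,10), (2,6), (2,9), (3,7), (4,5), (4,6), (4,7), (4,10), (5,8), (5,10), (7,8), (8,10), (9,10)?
5 (attained at vertices 4, 10)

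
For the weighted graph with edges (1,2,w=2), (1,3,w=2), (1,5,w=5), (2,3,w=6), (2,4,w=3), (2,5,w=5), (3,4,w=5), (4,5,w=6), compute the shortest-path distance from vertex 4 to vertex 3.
5 (path: 4 -> 3; weights 5 = 5)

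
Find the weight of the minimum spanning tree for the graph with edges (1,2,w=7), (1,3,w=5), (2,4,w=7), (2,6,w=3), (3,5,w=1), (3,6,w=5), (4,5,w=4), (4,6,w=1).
14 (MST edges: (1,3,w=5), (2,6,w=3), (3,5,w=1), (4,5,w=4), (4,6,w=1); sum of weights 5 + 3 + 1 + 4 + 1 = 14)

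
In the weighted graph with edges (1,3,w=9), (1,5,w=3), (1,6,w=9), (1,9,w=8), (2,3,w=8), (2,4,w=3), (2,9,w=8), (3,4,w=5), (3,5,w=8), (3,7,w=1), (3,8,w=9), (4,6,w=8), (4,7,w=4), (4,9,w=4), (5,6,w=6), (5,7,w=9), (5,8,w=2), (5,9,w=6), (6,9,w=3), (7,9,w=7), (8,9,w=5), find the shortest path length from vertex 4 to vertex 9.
4 (path: 4 -> 9; weights 4 = 4)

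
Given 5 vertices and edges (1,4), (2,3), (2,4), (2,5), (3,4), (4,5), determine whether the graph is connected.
Yes (BFS from 1 visits [1, 4, 2, 3, 5] — all 5 vertices reached)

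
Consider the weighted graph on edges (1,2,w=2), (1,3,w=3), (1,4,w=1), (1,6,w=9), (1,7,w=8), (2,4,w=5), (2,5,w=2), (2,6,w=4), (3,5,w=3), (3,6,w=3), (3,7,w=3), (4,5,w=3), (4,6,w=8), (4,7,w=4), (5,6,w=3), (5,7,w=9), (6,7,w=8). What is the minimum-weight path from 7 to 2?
7 (path: 7 -> 4 -> 1 -> 2; weights 4 + 1 + 2 = 7)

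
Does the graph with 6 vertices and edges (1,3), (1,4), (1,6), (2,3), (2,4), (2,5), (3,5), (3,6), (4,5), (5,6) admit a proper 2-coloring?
No (odd cycle of length 3: 6 -> 1 -> 3 -> 6)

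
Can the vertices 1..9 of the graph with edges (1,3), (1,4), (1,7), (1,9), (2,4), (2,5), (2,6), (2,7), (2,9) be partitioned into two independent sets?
Yes. Partition: {1, 2, 8}, {3, 4, 5, 6, 7, 9}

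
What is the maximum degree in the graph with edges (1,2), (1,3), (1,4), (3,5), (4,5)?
3 (attained at vertex 1)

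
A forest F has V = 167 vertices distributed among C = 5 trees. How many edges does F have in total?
162 (Each of the 5 component trees on V_i vertices has V_i - 1 edges; summing gives V - C = 167 - 5 = 162)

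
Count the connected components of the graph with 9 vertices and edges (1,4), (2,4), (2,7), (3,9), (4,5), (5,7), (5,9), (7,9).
3 (components: {1, 2, 3, 4, 5, 7, 9}, {6}, {8})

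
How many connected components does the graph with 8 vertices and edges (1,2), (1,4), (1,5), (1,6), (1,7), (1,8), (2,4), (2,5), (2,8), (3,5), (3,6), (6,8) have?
1 (components: {1, 2, 3, 4, 5, 6, 7, 8})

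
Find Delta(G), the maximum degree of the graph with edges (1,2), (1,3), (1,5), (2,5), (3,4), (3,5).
3 (attained at vertices 1, 3, 5)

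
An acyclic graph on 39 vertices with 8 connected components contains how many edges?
31 (Each of the 8 component trees on V_i vertices has V_i - 1 edges; summing gives V - C = 39 - 8 = 31)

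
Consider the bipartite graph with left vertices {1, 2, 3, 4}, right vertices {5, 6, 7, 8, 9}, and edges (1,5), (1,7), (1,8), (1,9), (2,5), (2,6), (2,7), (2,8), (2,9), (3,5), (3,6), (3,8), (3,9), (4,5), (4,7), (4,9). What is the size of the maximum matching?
4 (matching: (1,9), (2,8), (3,6), (4,7); upper bound min(|L|,|R|) = min(4,5) = 4)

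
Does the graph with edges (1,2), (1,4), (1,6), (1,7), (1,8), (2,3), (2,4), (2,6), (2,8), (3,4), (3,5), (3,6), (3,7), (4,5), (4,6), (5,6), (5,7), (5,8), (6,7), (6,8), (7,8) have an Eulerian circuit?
No (8 vertices have odd degree: {1, 2, 3, 4, 5, 6, 7, 8}; Eulerian circuit requires 0)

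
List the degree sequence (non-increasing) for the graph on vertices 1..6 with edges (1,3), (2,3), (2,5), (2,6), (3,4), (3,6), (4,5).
[4, 3, 2, 2, 2, 1] (degrees: deg(1)=1, deg(2)=3, deg(3)=4, deg(4)=2, deg(5)=2, deg(6)=2)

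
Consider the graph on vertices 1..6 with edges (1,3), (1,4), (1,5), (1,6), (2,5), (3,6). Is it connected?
Yes (BFS from 1 visits [1, 3, 4, 5, 6, 2] — all 6 vertices reached)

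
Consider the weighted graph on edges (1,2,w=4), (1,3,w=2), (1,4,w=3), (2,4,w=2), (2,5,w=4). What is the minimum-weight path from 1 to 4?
3 (path: 1 -> 4; weights 3 = 3)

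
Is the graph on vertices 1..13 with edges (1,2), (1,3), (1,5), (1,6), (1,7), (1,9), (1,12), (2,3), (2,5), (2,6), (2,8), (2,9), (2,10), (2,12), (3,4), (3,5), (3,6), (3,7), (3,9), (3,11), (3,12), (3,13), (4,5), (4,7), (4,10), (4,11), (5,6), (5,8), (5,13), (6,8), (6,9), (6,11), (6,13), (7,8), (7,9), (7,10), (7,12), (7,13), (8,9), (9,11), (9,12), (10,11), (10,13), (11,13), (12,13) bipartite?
No (odd cycle of length 3: 3 -> 1 -> 9 -> 3)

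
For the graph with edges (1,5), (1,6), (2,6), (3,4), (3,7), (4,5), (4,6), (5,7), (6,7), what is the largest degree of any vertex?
4 (attained at vertex 6)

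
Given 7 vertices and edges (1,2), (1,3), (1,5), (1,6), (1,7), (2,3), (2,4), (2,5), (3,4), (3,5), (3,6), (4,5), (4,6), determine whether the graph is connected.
Yes (BFS from 1 visits [1, 2, 3, 5, 6, 7, 4] — all 7 vertices reached)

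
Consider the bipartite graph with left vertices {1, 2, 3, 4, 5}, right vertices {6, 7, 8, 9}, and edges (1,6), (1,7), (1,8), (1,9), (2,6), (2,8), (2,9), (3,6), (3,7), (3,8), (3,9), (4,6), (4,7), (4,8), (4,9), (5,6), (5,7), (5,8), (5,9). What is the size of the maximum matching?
4 (matching: (1,9), (2,8), (3,7), (4,6); upper bound min(|L|,|R|) = min(5,4) = 4)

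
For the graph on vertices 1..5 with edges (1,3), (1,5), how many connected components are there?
3 (components: {1, 3, 5}, {2}, {4})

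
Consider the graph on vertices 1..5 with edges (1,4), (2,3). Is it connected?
No, it has 3 components: {1, 4}, {2, 3}, {5}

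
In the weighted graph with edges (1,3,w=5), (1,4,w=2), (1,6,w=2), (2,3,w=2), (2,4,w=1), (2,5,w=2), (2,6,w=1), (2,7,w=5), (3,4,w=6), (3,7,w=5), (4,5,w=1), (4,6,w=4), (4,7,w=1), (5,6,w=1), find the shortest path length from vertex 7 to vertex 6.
3 (path: 7 -> 4 -> 5 -> 6; weights 1 + 1 + 1 = 3)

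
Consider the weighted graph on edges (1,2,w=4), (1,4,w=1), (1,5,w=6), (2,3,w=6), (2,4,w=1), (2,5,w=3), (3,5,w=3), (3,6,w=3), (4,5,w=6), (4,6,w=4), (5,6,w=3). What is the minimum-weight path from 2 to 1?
2 (path: 2 -> 4 -> 1; weights 1 + 1 = 2)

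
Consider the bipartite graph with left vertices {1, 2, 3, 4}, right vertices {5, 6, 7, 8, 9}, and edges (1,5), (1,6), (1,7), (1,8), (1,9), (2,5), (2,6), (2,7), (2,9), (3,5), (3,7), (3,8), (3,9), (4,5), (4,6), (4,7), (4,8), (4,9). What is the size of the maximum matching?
4 (matching: (1,9), (2,7), (3,8), (4,6); upper bound min(|L|,|R|) = min(4,5) = 4)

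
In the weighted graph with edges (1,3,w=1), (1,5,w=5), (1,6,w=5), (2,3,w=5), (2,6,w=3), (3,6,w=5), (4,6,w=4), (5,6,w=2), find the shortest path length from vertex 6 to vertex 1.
5 (path: 6 -> 1; weights 5 = 5)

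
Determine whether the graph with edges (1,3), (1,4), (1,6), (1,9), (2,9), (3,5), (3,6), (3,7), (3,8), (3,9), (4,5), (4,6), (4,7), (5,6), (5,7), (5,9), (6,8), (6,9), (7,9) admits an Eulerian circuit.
No (2 vertices have odd degree: {2, 5}; Eulerian circuit requires 0)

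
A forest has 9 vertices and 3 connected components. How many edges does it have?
6 (Each of the 3 component trees on V_i vertices has V_i - 1 edges; summing gives V - C = 9 - 3 = 6)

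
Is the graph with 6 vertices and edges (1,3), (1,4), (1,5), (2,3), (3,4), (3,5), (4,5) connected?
No, it has 2 components: {1, 2, 3, 4, 5}, {6}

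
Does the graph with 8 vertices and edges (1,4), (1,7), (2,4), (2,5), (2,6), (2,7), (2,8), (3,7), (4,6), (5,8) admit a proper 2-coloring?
No (odd cycle of length 3: 2 -> 4 -> 6 -> 2)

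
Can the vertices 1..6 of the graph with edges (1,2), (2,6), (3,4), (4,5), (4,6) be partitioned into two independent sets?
Yes. Partition: {1, 3, 5, 6}, {2, 4}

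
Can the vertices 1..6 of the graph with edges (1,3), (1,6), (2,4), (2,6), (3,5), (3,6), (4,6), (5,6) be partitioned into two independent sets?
No (odd cycle of length 3: 6 -> 1 -> 3 -> 6)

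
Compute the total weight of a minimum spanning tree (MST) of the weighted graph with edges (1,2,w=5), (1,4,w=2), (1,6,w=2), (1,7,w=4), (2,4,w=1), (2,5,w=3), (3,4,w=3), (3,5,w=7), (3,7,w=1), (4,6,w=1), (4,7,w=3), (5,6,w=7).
11 (MST edges: (1,4,w=2), (2,4,w=1), (2,5,w=3), (3,4,w=3), (3,7,w=1), (4,6,w=1); sum of weights 2 + 1 + 3 + 3 + 1 + 1 = 11)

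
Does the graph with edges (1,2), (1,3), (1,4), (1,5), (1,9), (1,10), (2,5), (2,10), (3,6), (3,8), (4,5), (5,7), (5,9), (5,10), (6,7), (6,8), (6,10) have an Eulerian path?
Yes (the graph is connected and exactly 2 vertices have odd degree: {2, 3}; any Eulerian path must start and end at those)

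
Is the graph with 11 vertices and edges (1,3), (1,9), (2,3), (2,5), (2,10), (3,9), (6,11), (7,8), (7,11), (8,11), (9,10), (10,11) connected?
No, it has 2 components: {1, 2, 3, 5, 6, 7, 8, 9, 10, 11}, {4}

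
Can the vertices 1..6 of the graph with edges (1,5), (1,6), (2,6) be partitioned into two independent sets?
Yes. Partition: {1, 2, 3, 4}, {5, 6}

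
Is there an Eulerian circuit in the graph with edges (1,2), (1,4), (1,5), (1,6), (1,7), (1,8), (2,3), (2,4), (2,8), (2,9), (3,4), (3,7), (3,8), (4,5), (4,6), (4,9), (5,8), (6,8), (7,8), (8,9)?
No (6 vertices have odd degree: {2, 5, 6, 7, 8, 9}; Eulerian circuit requires 0)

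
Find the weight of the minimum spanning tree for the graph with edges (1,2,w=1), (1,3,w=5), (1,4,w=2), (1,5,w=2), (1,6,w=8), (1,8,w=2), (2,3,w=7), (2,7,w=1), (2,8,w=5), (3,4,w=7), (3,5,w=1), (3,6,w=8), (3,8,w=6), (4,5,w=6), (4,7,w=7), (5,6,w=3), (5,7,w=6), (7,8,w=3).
12 (MST edges: (1,2,w=1), (1,4,w=2), (1,5,w=2), (1,8,w=2), (2,7,w=1), (3,5,w=1), (5,6,w=3); sum of weights 1 + 2 + 2 + 2 + 1 + 1 + 3 = 12)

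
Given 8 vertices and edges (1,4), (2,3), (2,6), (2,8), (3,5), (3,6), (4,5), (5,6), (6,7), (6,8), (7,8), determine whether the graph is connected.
Yes (BFS from 1 visits [1, 4, 5, 3, 6, 2, 7, 8] — all 8 vertices reached)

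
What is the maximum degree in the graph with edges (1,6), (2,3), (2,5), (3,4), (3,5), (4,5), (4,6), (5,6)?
4 (attained at vertex 5)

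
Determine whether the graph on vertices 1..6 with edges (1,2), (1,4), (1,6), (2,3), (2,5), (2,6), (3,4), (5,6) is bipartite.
No (odd cycle of length 3: 2 -> 1 -> 6 -> 2)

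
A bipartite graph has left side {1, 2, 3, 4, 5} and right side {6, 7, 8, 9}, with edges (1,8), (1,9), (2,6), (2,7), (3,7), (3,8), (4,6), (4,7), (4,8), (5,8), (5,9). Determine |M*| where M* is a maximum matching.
4 (matching: (1,9), (2,7), (3,8), (4,6); upper bound min(|L|,|R|) = min(5,4) = 4)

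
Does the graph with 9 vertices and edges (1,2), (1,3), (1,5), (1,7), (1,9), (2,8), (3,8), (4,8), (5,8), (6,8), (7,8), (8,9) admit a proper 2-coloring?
Yes. Partition: {1, 8}, {2, 3, 4, 5, 6, 7, 9}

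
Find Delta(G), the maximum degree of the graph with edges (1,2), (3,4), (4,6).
2 (attained at vertex 4)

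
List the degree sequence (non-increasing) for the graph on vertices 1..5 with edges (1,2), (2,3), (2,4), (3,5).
[3, 2, 1, 1, 1] (degrees: deg(1)=1, deg(2)=3, deg(3)=2, deg(4)=1, deg(5)=1)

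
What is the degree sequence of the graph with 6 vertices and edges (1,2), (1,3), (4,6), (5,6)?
[2, 2, 1, 1, 1, 1] (degrees: deg(1)=2, deg(2)=1, deg(3)=1, deg(4)=1, deg(5)=1, deg(6)=2)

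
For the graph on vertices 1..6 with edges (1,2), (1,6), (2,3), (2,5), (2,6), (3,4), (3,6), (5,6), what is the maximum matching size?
3 (matching: (1,6), (2,5), (3,4); upper bound floor(n/2) = floor(6/2) = 3)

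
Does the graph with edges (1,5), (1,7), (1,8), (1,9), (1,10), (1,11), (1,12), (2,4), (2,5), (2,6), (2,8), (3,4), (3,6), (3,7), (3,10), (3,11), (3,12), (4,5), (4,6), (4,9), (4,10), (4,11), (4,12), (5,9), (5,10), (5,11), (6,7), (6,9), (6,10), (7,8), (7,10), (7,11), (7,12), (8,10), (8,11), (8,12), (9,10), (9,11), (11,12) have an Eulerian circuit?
No (2 vertices have odd degree: {1, 7}; Eulerian circuit requires 0)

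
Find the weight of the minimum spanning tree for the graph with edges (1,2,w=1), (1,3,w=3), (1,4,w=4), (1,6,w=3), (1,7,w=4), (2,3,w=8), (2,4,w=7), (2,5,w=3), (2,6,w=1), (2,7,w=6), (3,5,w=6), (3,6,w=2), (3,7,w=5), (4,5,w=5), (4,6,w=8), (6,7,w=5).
15 (MST edges: (1,2,w=1), (1,4,w=4), (1,7,w=4), (2,5,w=3), (2,6,w=1), (3,6,w=2); sum of weights 1 + 4 + 4 + 3 + 1 + 2 = 15)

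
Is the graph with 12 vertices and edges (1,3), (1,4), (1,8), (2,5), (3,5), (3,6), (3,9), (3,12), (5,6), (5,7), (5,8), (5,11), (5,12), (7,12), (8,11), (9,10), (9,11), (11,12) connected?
Yes (BFS from 1 visits [1, 3, 4, 8, 5, 6, 9, 12, 11, 2, 7, 10] — all 12 vertices reached)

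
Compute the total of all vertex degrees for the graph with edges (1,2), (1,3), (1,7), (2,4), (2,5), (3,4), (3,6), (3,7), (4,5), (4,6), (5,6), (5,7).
24 (handshake: sum of degrees = 2|E| = 2 x 12 = 24)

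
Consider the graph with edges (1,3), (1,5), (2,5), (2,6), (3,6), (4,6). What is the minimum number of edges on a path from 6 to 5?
2 (path: 6 -> 2 -> 5, 2 edges)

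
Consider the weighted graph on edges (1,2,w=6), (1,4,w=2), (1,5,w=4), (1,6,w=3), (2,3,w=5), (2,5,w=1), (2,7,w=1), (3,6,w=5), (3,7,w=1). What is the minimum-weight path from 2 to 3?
2 (path: 2 -> 7 -> 3; weights 1 + 1 = 2)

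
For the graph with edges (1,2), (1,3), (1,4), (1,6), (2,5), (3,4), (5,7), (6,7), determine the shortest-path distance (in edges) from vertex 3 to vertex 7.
3 (path: 3 -> 1 -> 6 -> 7, 3 edges)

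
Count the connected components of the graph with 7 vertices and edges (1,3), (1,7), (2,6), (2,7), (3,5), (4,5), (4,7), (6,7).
1 (components: {1, 2, 3, 4, 5, 6, 7})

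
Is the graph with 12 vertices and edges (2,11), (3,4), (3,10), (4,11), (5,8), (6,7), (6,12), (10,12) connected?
No, it has 4 components: {1}, {2, 3, 4, 6, 7, 10, 11, 12}, {5, 8}, {9}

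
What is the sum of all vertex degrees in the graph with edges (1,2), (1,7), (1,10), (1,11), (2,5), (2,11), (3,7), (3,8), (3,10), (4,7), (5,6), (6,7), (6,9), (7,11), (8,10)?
30 (handshake: sum of degrees = 2|E| = 2 x 15 = 30)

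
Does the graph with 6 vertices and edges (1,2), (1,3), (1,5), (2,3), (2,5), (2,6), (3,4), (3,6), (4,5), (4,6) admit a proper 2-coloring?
No (odd cycle of length 3: 5 -> 1 -> 2 -> 5)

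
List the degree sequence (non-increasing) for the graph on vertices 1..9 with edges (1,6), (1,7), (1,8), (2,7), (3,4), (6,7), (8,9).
[3, 3, 2, 2, 1, 1, 1, 1, 0] (degrees: deg(1)=3, deg(2)=1, deg(3)=1, deg(4)=1, deg(5)=0, deg(6)=2, deg(7)=3, deg(8)=2, deg(9)=1)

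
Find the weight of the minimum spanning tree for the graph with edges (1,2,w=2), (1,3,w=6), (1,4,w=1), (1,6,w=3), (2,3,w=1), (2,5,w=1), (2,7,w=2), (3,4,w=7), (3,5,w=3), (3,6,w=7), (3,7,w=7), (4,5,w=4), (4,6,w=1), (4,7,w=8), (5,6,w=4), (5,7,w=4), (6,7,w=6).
8 (MST edges: (1,2,w=2), (1,4,w=1), (2,3,w=1), (2,5,w=1), (2,7,w=2), (4,6,w=1); sum of weights 2 + 1 + 1 + 1 + 2 + 1 = 8)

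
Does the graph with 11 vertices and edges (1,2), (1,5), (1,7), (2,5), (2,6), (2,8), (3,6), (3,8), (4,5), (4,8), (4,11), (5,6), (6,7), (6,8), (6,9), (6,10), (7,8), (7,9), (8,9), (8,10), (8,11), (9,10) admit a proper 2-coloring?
No (odd cycle of length 3: 2 -> 1 -> 5 -> 2)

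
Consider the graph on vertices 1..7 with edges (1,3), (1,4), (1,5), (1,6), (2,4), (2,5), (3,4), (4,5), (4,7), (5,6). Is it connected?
Yes (BFS from 1 visits [1, 3, 4, 5, 6, 2, 7] — all 7 vertices reached)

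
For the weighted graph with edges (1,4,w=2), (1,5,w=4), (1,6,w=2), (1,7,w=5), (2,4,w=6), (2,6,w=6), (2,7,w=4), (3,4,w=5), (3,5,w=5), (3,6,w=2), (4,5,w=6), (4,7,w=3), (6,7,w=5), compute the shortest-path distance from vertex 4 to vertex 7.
3 (path: 4 -> 7; weights 3 = 3)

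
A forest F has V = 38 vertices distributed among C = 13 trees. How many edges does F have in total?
25 (Each of the 13 component trees on V_i vertices has V_i - 1 edges; summing gives V - C = 38 - 13 = 25)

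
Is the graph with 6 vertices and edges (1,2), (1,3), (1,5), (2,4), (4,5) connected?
No, it has 2 components: {1, 2, 3, 4, 5}, {6}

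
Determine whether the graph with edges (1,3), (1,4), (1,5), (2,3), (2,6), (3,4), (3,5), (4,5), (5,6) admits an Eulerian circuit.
No (2 vertices have odd degree: {1, 4}; Eulerian circuit requires 0)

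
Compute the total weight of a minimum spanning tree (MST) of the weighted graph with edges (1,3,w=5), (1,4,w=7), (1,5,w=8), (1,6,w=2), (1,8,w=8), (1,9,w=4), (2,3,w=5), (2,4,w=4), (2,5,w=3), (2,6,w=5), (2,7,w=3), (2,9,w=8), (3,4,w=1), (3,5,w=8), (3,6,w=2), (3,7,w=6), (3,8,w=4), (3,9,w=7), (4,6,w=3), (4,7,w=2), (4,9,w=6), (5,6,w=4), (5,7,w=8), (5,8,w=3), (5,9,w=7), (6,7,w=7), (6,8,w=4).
20 (MST edges: (1,6,w=2), (1,9,w=4), (2,5,w=3), (2,7,w=3), (3,4,w=1), (3,6,w=2), (4,7,w=2), (5,8,w=3); sum of weights 2 + 4 + 3 + 3 + 1 + 2 + 2 + 3 = 20)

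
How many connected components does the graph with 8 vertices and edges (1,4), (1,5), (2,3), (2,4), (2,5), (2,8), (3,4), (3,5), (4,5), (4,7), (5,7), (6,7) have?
1 (components: {1, 2, 3, 4, 5, 6, 7, 8})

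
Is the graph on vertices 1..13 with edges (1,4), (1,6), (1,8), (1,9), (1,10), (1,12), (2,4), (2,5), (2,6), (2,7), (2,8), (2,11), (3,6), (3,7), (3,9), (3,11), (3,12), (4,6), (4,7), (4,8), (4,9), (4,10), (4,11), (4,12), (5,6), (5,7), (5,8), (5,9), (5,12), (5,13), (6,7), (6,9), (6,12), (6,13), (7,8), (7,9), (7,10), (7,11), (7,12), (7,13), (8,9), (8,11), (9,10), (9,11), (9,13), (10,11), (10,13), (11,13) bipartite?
No (odd cycle of length 3: 8 -> 1 -> 4 -> 8)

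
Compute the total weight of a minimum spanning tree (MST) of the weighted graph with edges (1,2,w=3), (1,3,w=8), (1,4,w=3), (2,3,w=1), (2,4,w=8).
7 (MST edges: (1,2,w=3), (1,4,w=3), (2,3,w=1); sum of weights 3 + 3 + 1 = 7)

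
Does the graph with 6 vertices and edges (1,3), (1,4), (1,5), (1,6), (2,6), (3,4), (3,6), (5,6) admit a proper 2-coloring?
No (odd cycle of length 3: 3 -> 1 -> 4 -> 3)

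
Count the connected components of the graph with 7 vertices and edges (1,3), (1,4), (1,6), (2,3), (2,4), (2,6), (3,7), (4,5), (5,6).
1 (components: {1, 2, 3, 4, 5, 6, 7})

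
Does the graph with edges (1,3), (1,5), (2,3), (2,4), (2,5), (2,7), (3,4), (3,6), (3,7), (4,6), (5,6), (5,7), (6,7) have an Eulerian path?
Yes (the graph is connected and exactly 2 vertices have odd degree: {3, 4}; any Eulerian path must start and end at those)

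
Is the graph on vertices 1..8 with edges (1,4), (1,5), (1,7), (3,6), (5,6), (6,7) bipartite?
Yes. Partition: {1, 2, 6, 8}, {3, 4, 5, 7}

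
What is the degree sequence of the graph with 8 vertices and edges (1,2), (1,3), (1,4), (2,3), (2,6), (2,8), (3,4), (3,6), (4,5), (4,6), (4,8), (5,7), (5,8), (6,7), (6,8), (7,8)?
[5, 5, 5, 4, 4, 3, 3, 3] (degrees: deg(1)=3, deg(2)=4, deg(3)=4, deg(4)=5, deg(5)=3, deg(6)=5, deg(7)=3, deg(8)=5)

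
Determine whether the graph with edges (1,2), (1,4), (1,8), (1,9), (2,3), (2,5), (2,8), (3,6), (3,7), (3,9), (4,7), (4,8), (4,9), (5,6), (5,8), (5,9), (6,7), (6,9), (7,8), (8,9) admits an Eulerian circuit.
Yes (the graph is connected and all 9 vertices have even degree)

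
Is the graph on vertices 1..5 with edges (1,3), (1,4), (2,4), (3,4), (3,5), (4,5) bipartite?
No (odd cycle of length 3: 4 -> 1 -> 3 -> 4)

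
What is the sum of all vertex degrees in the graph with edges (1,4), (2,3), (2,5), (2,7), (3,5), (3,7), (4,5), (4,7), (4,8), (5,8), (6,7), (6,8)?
24 (handshake: sum of degrees = 2|E| = 2 x 12 = 24)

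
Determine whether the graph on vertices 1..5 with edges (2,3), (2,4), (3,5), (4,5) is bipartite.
Yes. Partition: {1, 2, 5}, {3, 4}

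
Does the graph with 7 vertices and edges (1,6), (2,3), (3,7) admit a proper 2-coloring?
Yes. Partition: {1, 2, 4, 5, 7}, {3, 6}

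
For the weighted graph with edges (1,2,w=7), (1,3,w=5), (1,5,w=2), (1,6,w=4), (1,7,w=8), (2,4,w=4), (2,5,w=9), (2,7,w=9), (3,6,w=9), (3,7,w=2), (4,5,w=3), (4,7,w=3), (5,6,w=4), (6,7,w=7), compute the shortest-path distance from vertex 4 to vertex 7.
3 (path: 4 -> 7; weights 3 = 3)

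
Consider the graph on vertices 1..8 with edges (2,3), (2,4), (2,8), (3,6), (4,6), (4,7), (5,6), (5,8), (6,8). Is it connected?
No, it has 2 components: {1}, {2, 3, 4, 5, 6, 7, 8}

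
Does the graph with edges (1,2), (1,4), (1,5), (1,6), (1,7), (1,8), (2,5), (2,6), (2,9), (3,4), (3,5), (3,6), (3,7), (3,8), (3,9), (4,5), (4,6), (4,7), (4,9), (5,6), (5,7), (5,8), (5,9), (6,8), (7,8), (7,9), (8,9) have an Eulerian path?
Yes — and in fact it has an Eulerian circuit (the graph is connected and all 9 vertices have even degree)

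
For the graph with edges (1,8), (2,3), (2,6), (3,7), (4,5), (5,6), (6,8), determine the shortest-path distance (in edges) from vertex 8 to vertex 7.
4 (path: 8 -> 6 -> 2 -> 3 -> 7, 4 edges)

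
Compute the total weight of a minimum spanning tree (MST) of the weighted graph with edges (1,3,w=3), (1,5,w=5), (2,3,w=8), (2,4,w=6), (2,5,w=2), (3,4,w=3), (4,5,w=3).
11 (MST edges: (1,3,w=3), (2,5,w=2), (3,4,w=3), (4,5,w=3); sum of weights 3 + 2 + 3 + 3 = 11)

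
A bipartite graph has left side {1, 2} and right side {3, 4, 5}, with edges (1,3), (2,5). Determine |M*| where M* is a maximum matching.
2 (matching: (1,3), (2,5); upper bound min(|L|,|R|) = min(2,3) = 2)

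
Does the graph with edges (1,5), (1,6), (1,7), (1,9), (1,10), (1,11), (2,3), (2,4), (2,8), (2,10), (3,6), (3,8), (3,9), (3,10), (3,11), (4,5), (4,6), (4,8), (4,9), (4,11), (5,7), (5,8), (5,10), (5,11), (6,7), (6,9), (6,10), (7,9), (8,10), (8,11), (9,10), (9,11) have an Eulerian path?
Yes (the graph is connected and exactly 2 vertices have odd degree: {9, 10}; any Eulerian path must start and end at those)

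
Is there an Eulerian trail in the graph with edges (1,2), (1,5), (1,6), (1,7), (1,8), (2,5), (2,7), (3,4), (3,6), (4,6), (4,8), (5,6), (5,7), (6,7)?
No (4 vertices have odd degree: {1, 2, 4, 6}; Eulerian path requires 0 or 2)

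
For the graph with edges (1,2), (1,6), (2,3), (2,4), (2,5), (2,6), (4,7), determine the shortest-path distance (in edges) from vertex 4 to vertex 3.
2 (path: 4 -> 2 -> 3, 2 edges)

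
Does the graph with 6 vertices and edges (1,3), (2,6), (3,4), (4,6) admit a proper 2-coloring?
Yes. Partition: {1, 2, 4, 5}, {3, 6}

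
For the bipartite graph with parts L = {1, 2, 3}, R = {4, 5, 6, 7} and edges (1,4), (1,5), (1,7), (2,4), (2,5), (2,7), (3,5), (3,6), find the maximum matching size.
3 (matching: (1,7), (2,5), (3,6); upper bound min(|L|,|R|) = min(3,4) = 3)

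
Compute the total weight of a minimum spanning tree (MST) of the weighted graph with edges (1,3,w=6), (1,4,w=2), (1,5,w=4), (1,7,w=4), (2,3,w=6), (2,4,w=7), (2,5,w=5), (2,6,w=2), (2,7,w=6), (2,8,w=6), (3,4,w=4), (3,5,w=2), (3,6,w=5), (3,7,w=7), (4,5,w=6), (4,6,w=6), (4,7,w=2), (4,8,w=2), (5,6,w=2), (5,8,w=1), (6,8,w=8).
13 (MST edges: (1,4,w=2), (2,6,w=2), (3,5,w=2), (4,7,w=2), (4,8,w=2), (5,6,w=2), (5,8,w=1); sum of weights 2 + 2 + 2 + 2 + 2 + 2 + 1 = 13)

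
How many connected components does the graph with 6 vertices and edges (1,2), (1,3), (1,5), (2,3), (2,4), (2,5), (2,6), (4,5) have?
1 (components: {1, 2, 3, 4, 5, 6})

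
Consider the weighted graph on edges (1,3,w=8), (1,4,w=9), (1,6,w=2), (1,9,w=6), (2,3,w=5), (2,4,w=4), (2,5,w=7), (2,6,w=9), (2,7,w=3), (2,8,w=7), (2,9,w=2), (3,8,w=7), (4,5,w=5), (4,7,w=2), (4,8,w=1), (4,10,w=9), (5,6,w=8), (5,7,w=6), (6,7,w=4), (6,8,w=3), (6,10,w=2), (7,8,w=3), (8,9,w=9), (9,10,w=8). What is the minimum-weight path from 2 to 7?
3 (path: 2 -> 7; weights 3 = 3)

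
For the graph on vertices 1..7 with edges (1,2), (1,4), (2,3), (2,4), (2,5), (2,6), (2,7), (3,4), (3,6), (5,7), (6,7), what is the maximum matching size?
3 (matching: (2,5), (3,4), (6,7); upper bound floor(n/2) = floor(7/2) = 3)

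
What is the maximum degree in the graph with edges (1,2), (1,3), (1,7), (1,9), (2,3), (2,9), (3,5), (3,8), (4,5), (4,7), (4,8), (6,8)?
4 (attained at vertices 1, 3)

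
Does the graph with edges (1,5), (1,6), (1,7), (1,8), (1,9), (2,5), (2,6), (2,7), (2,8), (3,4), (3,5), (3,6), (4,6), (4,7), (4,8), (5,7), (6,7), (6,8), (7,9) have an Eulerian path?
Yes (the graph is connected and exactly 2 vertices have odd degree: {1, 3}; any Eulerian path must start and end at those)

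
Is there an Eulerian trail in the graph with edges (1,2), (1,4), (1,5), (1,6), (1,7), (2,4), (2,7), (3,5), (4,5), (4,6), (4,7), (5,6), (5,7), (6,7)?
No (6 vertices have odd degree: {1, 2, 3, 4, 5, 7}; Eulerian path requires 0 or 2)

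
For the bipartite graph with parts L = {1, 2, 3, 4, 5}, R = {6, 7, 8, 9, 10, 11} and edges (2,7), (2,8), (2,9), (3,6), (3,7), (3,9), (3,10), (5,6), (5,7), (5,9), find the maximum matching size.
3 (matching: (2,8), (3,10), (5,9); upper bound min(|L|,|R|) = min(5,6) = 5)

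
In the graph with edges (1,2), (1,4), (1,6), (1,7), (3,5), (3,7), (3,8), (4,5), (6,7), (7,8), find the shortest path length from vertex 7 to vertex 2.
2 (path: 7 -> 1 -> 2, 2 edges)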